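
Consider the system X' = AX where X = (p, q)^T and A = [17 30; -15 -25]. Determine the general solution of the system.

Coefficient matrix A = [[17, 30], [-15, -25]].
Characteristic polynomial det(A - λI) = λ^2 + 8λ + 25 = 0.
Eigenvalues λ = -4 ± 3i (complex conjugate pair).
For λ=-4+3i: an eigenvector is (3,-2) - i(1,-1) = (3 - i, -2 + i).
A real fundamental pair from Re and Im of e^((-4+3i)t)v: X_1 = e^(-4t)(cos(3t)·(3,-2) + sin(3t)·(1,-1)), X_2 = e^(-4t)(sin(3t)·(3,-2) - cos(3t)·(1,-1)).
General solution: C_1X_1 + C_2X_2.

p(t) = C_1e^(-4t)sin(3t) + 3C_1e^(-4t)cos(3t) + 3C_2e^(-4t)sin(3t) - C_2e^(-4t)cos(3t), q(t) = -C_1e^(-4t)sin(3t) - 2C_1e^(-4t)cos(3t) - 2C_2e^(-4t)sin(3t) + C_2e^(-4t)cos(3t)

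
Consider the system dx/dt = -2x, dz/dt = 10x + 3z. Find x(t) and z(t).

Coefficient matrix A = [[-2, 0], [10, 3]].
Characteristic polynomial det(A - λI) = λ^2 - λ - 6 = 0.
Eigenvalues λ = 3, -2.
For λ=3: (A-λI) row 1 is [-5, 0], so an eigenvector is (0, -1).
For λ=-2: (A-λI) row 2 is [10, 5], so an eigenvector is (1, -2).
General solution: K_1e^(3t)(0,-1) + K_2e^(-2t)(1,-2).

x(t) = K_2e^(-2t), z(t) = -K_1e^(3t) - 2K_2e^(-2t)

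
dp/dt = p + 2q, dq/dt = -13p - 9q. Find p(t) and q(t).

p(t) = K_1e^(-4t)sin(t) + K_1e^(-4t)cos(t) + K_2e^(-4t)sin(t) - K_2e^(-4t)cos(t), q(t) = -3K_1e^(-4t)sin(t) - 2K_1e^(-4t)cos(t) - 2K_2e^(-4t)sin(t) + 3K_2e^(-4t)cos(t)

Coefficient matrix A = [[1, 2], [-13, -9]].
Characteristic polynomial det(A - λI) = λ^2 + 8λ + 17 = 0.
Eigenvalues λ = -4 ± i (complex conjugate pair).
For λ=-4+i: an eigenvector is (1,-2) - i(1,-3) = (1 - i, -2 + 3i).
A real fundamental pair from Re and Im of e^((-4+i)t)v: X_1 = e^(-4t)(cos(t)·(1,-2) + sin(t)·(1,-3)), X_2 = e^(-4t)(sin(t)·(1,-2) - cos(t)·(1,-3)).
General solution: K_1X_1 + K_2X_2.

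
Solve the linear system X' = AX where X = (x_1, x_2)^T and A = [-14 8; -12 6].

Coefficient matrix A = [[-14, 8], [-12, 6]].
Characteristic polynomial det(A - λI) = λ^2 + 8λ + 12 = 0.
Eigenvalues λ = -2, -6.
For λ=-2: (A-λI) row 1 is [-12, 8], so an eigenvector is (2, 3).
For λ=-6: (A-λI) row 1 is [-8, 8], so an eigenvector is (-1, -1).
General solution: c_1e^(-2t)(2,3) + c_2e^(-6t)(-1,-1).

x_1(t) = 2c_1e^(-2t) - c_2e^(-6t), x_2(t) = 3c_1e^(-2t) - c_2e^(-6t)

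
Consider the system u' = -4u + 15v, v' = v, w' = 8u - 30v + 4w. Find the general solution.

u(t) = c_1e^(-4t) + 3c_2e^(t), v(t) = c_2e^(t), w(t) = -c_1e^(-4t) + 2c_2e^(t) + c_3e^(4t)

Coefficient matrix A = [[-4, 15, 0], [0, 1, 0], [8, -30, 4]].
det(A - λI) = 0 gives eigenvalues λ = -4, 1, 4.
For λ=-4: eigenvector (1,0,-1).
For λ=1: eigenvector (3,1,2).
For λ=4: eigenvector (0,0,1).
General solution: c_1e^(-4t)(1,0,-1) + c_2e^(t)(3,1,2) + c_3e^(4t)(0,0,1).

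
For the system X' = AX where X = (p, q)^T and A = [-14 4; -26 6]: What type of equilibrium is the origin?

stable spiral

A = [[-14,4],[-26,6]]; det(A-λI) = λ^2 + 8λ + 20.
λ = -4 ± 2i: negative real part.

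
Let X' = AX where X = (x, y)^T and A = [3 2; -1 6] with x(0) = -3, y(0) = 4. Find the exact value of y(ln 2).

240

A = [[3,2],[-1,6]]; eigenvalues λ = 5, 4.
Eigenvectors: (-1,-1) for λ=5, (2,1) for λ=4.
From the initial condition, c_1 = -11, c_2 = -7.
y(ln 2) = (-11)(2^5)(-1) + (-7)(2^4)(1) = 240.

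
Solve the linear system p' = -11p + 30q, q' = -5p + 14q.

p(t) = 3c_1e^(-t) + 2c_2e^(4t), q(t) = c_1e^(-t) + c_2e^(4t)

Coefficient matrix A = [[-11, 30], [-5, 14]].
Characteristic polynomial det(A - λI) = λ^2 - 3λ - 4 = 0.
Eigenvalues λ = -1, 4.
For λ=-1: (A-λI) row 1 is [-10, 30], so an eigenvector is (3, 1).
For λ=4: (A-λI) row 1 is [-15, 30], so an eigenvector is (2, 1).
General solution: c_1e^(-t)(3,1) + c_2e^(4t)(2,1).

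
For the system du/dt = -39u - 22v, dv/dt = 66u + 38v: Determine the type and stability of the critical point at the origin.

saddle

A = [[-39,-22],[66,38]]; det(A-λI) = λ^2 + λ - 30.
λ = -6, 5: opposite signs.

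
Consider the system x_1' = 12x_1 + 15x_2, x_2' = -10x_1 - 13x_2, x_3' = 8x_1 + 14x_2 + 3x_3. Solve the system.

Coefficient matrix A = [[12, 15, 0], [-10, -13, 0], [8, 14, 3]].
det(A - λI) = 0 gives eigenvalues λ = -3, 2, 3.
For λ=-3: eigenvector (-1,1,-1).
For λ=2: eigenvector (3,-2,4).
For λ=3: eigenvector (0,0,1).
General solution: C_1e^(-3t)(-1,1,-1) + C_2e^(2t)(3,-2,4) + C_3e^(3t)(0,0,1).

x_1(t) = -C_1e^(-3t) + 3C_2e^(2t), x_2(t) = C_1e^(-3t) - 2C_2e^(2t), x_3(t) = -C_1e^(-3t) + 4C_2e^(2t) + C_3e^(3t)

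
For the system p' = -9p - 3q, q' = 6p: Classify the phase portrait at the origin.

stable node

A = [[-9,-3],[6,0]]; det(A-λI) = λ^2 + 9λ + 18.
λ = -3, -6: both negative.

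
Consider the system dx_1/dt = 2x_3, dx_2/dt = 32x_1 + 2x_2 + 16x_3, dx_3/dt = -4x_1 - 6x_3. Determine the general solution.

x_1(t) = K_1e^(-2t) - K_2e^(-4t), x_2(t) = -4K_1e^(-2t) + K_3e^(2t), x_3(t) = -K_1e^(-2t) + 2K_2e^(-4t)

Coefficient matrix A = [[0, 0, 2], [32, 2, 16], [-4, 0, -6]].
det(A - λI) = 0 gives eigenvalues λ = -2, -4, 2.
For λ=-2: eigenvector (1,-4,-1).
For λ=-4: eigenvector (-1,0,2).
For λ=2: eigenvector (0,1,0).
General solution: K_1e^(-2t)(1,-4,-1) + K_2e^(-4t)(-1,0,2) + K_3e^(2t)(0,1,0).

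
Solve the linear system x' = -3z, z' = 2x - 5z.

x(t) = 3K_1e^(-2t) - K_2e^(-3t), z(t) = 2K_1e^(-2t) - K_2e^(-3t)

Coefficient matrix A = [[0, -3], [2, -5]].
Characteristic polynomial det(A - λI) = λ^2 + 5λ + 6 = 0.
Eigenvalues λ = -2, -3.
For λ=-2: (A-λI) row 1 is [2, -3], so an eigenvector is (3, 2).
For λ=-3: (A-λI) row 1 is [3, -3], so an eigenvector is (-1, -1).
General solution: K_1e^(-2t)(3,2) + K_2e^(-3t)(-1,-1).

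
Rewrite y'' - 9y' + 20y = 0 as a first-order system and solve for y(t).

y(t) = K_1e^(4t) + K_2e^(5t)

Let x_1 = y, x_2 = y'. Then x_1' = x_2 and x_2' = -20x_1 + 9x_2.
A = [[0,1],[-20,9]]; det(A-λI) = λ^2 - 9λ + 20.
Eigenvalues λ = 4, 5 with eigenvectors (1,4), (1,5).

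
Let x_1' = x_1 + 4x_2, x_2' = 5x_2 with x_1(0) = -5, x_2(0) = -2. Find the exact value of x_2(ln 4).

A = [[1,4],[0,5]]; eigenvalues λ = 1, 5.
Eigenvectors: (-1,0) for λ=1, (1,1) for λ=5.
From the initial condition, c_1 = 3, c_2 = -2.
x_2(ln 4) = (3)(4^1)(0) + (-2)(4^5)(1) = -2048.

-2048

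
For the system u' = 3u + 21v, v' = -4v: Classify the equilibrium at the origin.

A = [[3,21],[0,-4]]; det(A-λI) = λ^2 + λ - 12.
λ = 3, -4: opposite signs.

saddle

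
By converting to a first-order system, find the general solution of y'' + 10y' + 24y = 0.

y(t) = C_1e^(-6t) + C_2e^(-4t)

Let x_1 = y, x_2 = y'. Then x_1' = x_2 and x_2' = -24x_1 - 10x_2.
A = [[0,1],[-24,-10]]; det(A-λI) = λ^2 + 10λ + 24.
Eigenvalues λ = -6, -4 with eigenvectors (1,-6), (1,-4).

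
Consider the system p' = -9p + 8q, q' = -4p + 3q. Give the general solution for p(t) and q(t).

Coefficient matrix A = [[-9, 8], [-4, 3]].
Characteristic polynomial det(A - λI) = λ^2 + 6λ + 5 = 0.
Eigenvalues λ = -5, -1.
For λ=-5: (A-λI) row 1 is [-4, 8], so an eigenvector is (-2, -1).
For λ=-1: (A-λI) row 1 is [-8, 8], so an eigenvector is (1, 1).
General solution: C_1e^(-5t)(-2,-1) + C_2e^(-t)(1,1).

p(t) = -2C_1e^(-5t) + C_2e^(-t), q(t) = -C_1e^(-5t) + C_2e^(-t)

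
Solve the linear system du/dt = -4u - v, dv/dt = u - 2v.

Coefficient matrix A = [[-4, -1], [1, -2]].
Characteristic polynomial det(A - λI) = λ^2 + 6λ + 9 = 0.
Single eigenvalue λ = -3 with algebraic multiplicity 2.
Eigenvector v = (1,-1); generalized eigenvector w with (A-λI)w=v is (1,-2).
General solution: e^(-3t)[K_1·v + K_2·(t·v + w)].

u(t) = K_1e^(-3t) + K_2te^(-3t) + K_2e^(-3t), v(t) = -K_1e^(-3t) - K_2te^(-3t) - 2K_2e^(-3t)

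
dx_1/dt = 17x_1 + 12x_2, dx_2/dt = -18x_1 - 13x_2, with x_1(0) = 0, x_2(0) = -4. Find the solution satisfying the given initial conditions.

Coefficient matrix A = [[17, 12], [-18, -13]].
Characteristic polynomial det(A - λI) = λ^2 - 4λ - 5 = 0.
Eigenvalues λ = -1, 5.
For λ=-1: (A-λI) row 1 is [18, 12], so an eigenvector is (-2, 3).
For λ=5: (A-λI) row 1 is [12, 12], so an eigenvector is (-1, 1).
General solution: K_1e^(-t)(-2,3) + K_2e^(5t)(-1,1).
Applying x_1(0)=0, x_2(0)=-4 gives K_1=-4, K_2=8.

x_1(t) = -8e^(5t) + 8e^(-t), x_2(t) = 8e^(5t) - 12e^(-t)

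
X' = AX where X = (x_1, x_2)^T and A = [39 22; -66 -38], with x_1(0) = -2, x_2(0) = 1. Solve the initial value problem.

Coefficient matrix A = [[39, 22], [-66, -38]].
Characteristic polynomial det(A - λI) = λ^2 - λ - 30 = 0.
Eigenvalues λ = 6, -5.
For λ=6: (A-λI) row 1 is [33, 22], so an eigenvector is (2, -3).
For λ=-5: (A-λI) row 1 is [44, 22], so an eigenvector is (1, -2).
General solution: K_1e^(6t)(2,-3) + K_2e^(-5t)(1,-2).
Applying x_1(0)=-2, x_2(0)=1 gives K_1=-3, K_2=4.

x_1(t) = -6e^(6t) + 4e^(-5t), x_2(t) = 9e^(6t) - 8e^(-5t)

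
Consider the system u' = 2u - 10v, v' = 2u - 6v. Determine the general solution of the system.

Coefficient matrix A = [[2, -10], [2, -6]].
Characteristic polynomial det(A - λI) = λ^2 + 4λ + 8 = 0.
Eigenvalues λ = -2 ± 2i (complex conjugate pair).
For λ=-2+2i: an eigenvector is (1,0) - i(2,1) = (1 - 2i, 0 - i).
A real fundamental pair from Re and Im of e^((-2+2i)t)v: X_1 = e^(-2t)(cos(2t)·(1,0) + sin(2t)·(2,1)), X_2 = e^(-2t)(sin(2t)·(1,0) - cos(2t)·(2,1)).
General solution: K_1X_1 + K_2X_2.

u(t) = 2K_1e^(-2t)sin(2t) + K_1e^(-2t)cos(2t) + K_2e^(-2t)sin(2t) - 2K_2e^(-2t)cos(2t), v(t) = K_1e^(-2t)sin(2t) - K_2e^(-2t)cos(2t)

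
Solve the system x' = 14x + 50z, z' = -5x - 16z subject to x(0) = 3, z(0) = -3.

x(t) = -21e^(-t)sin(5t) + 3e^(-t)cos(5t), z(t) = 6e^(-t)sin(5t) - 3e^(-t)cos(5t)

Coefficient matrix A = [[14, 50], [-5, -16]].
Characteristic polynomial det(A - λI) = λ^2 + 2λ + 26 = 0.
Eigenvalues λ = -1 ± 5i (complex conjugate pair).
For λ=-1+5i: an eigenvector is (3,-1) - i(-1,0) = (3 + i, -1).
A real fundamental pair from Re and Im of e^((-1+5i)t)v: X_1 = e^(-t)(cos(5t)·(3,-1) + sin(5t)·(-1,0)), X_2 = e^(-t)(sin(5t)·(3,-1) - cos(5t)·(-1,0)).
General solution: K_1X_1 + K_2X_2.
Applying x(0)=3, z(0)=-3 gives K_1=3, K_2=-6.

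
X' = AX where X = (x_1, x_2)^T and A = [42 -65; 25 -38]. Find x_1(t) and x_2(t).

Coefficient matrix A = [[42, -65], [25, -38]].
Characteristic polynomial det(A - λI) = λ^2 - 4λ + 29 = 0.
Eigenvalues λ = 2 ± 5i (complex conjugate pair).
For λ=2+5i: an eigenvector is (2,1) - i(3,2) = (2 - 3i, 1 - 2i).
A real fundamental pair from Re and Im of e^((2+5i)t)v: X_1 = e^(2t)(cos(5t)·(2,1) + sin(5t)·(3,2)), X_2 = e^(2t)(sin(5t)·(2,1) - cos(5t)·(3,2)).
General solution: C_1X_1 + C_2X_2.

x_1(t) = 3C_1e^(2t)sin(5t) + 2C_1e^(2t)cos(5t) + 2C_2e^(2t)sin(5t) - 3C_2e^(2t)cos(5t), x_2(t) = 2C_1e^(2t)sin(5t) + C_1e^(2t)cos(5t) + C_2e^(2t)sin(5t) - 2C_2e^(2t)cos(5t)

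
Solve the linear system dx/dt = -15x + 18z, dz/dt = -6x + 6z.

x(t) = 2c_1e^(-6t) + 3c_2e^(-3t), z(t) = c_1e^(-6t) + 2c_2e^(-3t)

Coefficient matrix A = [[-15, 18], [-6, 6]].
Characteristic polynomial det(A - λI) = λ^2 + 9λ + 18 = 0.
Eigenvalues λ = -6, -3.
For λ=-6: (A-λI) row 1 is [-9, 18], so an eigenvector is (2, 1).
For λ=-3: (A-λI) row 1 is [-12, 18], so an eigenvector is (3, 2).
General solution: c_1e^(-6t)(2,1) + c_2e^(-3t)(3,2).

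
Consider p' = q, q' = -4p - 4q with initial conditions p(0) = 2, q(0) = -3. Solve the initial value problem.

Coefficient matrix A = [[0, 1], [-4, -4]].
Characteristic polynomial det(A - λI) = λ^2 + 4λ + 4 = 0.
Single eigenvalue λ = -2 with algebraic multiplicity 2.
Eigenvector v = (1,-2); generalized eigenvector w with (A-λI)w=v is (-1,3).
General solution: e^(-2t)[C_1·v + C_2·(t·v + w)].
Applying p(0)=2, q(0)=-3 gives C_1=3, C_2=1.

p(t) = te^(-2t) + 2e^(-2t), q(t) = -2te^(-2t) - 3e^(-2t)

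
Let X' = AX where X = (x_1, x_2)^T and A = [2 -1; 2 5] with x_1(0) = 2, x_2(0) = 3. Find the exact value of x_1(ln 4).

A = [[2,-1],[2,5]]; eigenvalues λ = 3, 4.
Eigenvectors: (-1,1) for λ=3, (1,-2) for λ=4.
From the initial condition, c_1 = -7, c_2 = -5.
x_1(ln 4) = (-7)(4^3)(-1) + (-5)(4^4)(1) = -832.

-832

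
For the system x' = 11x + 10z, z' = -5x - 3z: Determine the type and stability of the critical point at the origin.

A = [[11,10],[-5,-3]]; det(A-λI) = λ^2 - 8λ + 17.
λ = 4 ± i: positive real part.

unstable spiral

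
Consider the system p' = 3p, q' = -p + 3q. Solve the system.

Coefficient matrix A = [[3, 0], [-1, 3]].
Characteristic polynomial det(A - λI) = λ^2 - 6λ + 9 = 0.
Single eigenvalue λ = 3 with algebraic multiplicity 2.
Eigenvector v = (0,1); generalized eigenvector w with (A-λI)w=v is (-1,3).
General solution: e^(3t)[c_1·v + c_2·(t·v + w)].

p(t) = -c_2e^(3t), q(t) = c_1e^(3t) + c_2te^(3t) + 3c_2e^(3t)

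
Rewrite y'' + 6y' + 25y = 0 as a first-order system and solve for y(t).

y(t) = C_1e^(-3t)cos(4t) + C_2e^(-3t)sin(4t)

Let x_1 = y, x_2 = y'. Then x_1' = x_2 and x_2' = -25x_1 - 6x_2.
A = [[0,1],[-25,-6]]; det(A-λI) = λ^2 + 6λ + 25.
Eigenvalues λ = -3 ± 4i.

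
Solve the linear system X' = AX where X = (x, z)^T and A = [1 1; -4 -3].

x(t) = -C_1e^(-t) - C_2te^(-t) + C_2e^(-t), z(t) = 2C_1e^(-t) + 2C_2te^(-t) - 3C_2e^(-t)

Coefficient matrix A = [[1, 1], [-4, -3]].
Characteristic polynomial det(A - λI) = λ^2 + 2λ + 1 = 0.
Single eigenvalue λ = -1 with algebraic multiplicity 2.
Eigenvector v = (-1,2); generalized eigenvector w with (A-λI)w=v is (1,-3).
General solution: e^(-t)[C_1·v + C_2·(t·v + w)].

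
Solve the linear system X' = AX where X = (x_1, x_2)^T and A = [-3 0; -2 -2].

x_1(t) = -c_2e^(-3t), x_2(t) = c_1e^(-2t) - 2c_2e^(-3t)

Coefficient matrix A = [[-3, 0], [-2, -2]].
Characteristic polynomial det(A - λI) = λ^2 + 5λ + 6 = 0.
Eigenvalues λ = -2, -3.
For λ=-2: (A-λI) row 1 is [-1, 0], so an eigenvector is (0, 1).
For λ=-3: (A-λI) row 2 is [-2, 1], so an eigenvector is (-1, -2).
General solution: c_1e^(-2t)(0,1) + c_2e^(-3t)(-1,-2).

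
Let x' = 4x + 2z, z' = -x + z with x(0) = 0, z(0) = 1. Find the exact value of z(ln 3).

A = [[4,2],[-1,1]]; eigenvalues λ = 2, 3.
Eigenvectors: (-1,1) for λ=2, (2,-1) for λ=3.
From the initial condition, c_1 = 2, c_2 = 1.
z(ln 3) = (2)(3^2)(1) + (1)(3^3)(-1) = -9.

-9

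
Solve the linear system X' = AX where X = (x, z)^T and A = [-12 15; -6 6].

Coefficient matrix A = [[-12, 15], [-6, 6]].
Characteristic polynomial det(A - λI) = λ^2 + 6λ + 18 = 0.
Eigenvalues λ = -3 ± 3i (complex conjugate pair).
For λ=-3+3i: an eigenvector is (1,1) - i(2,1) = (1 - 2i, 1 - i).
A real fundamental pair from Re and Im of e^((-3+3i)t)v: X_1 = e^(-3t)(cos(3t)·(1,1) + sin(3t)·(2,1)), X_2 = e^(-3t)(sin(3t)·(1,1) - cos(3t)·(2,1)).
General solution: K_1X_1 + K_2X_2.

x(t) = 2K_1e^(-3t)sin(3t) + K_1e^(-3t)cos(3t) + K_2e^(-3t)sin(3t) - 2K_2e^(-3t)cos(3t), z(t) = K_1e^(-3t)sin(3t) + K_1e^(-3t)cos(3t) + K_2e^(-3t)sin(3t) - K_2e^(-3t)cos(3t)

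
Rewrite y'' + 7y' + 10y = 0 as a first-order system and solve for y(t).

Let x_1 = y, x_2 = y'. Then x_1' = x_2 and x_2' = -10x_1 - 7x_2.
A = [[0,1],[-10,-7]]; det(A-λI) = λ^2 + 7λ + 10.
Eigenvalues λ = -2, -5 with eigenvectors (1,-2), (1,-5).

y(t) = C_1e^(-2t) + C_2e^(-5t)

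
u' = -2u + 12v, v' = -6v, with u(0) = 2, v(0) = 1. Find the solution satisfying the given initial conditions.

u(t) = 5e^(-2t) - 3e^(-6t), v(t) = e^(-6t)

Coefficient matrix A = [[-2, 12], [0, -6]].
Characteristic polynomial det(A - λI) = λ^2 + 8λ + 12 = 0.
Eigenvalues λ = -2, -6.
For λ=-2: (A-λI) row 1 is [0, 12], so an eigenvector is (-1, 0).
For λ=-6: (A-λI) row 1 is [4, 12], so an eigenvector is (-3, 1).
General solution: c_1e^(-2t)(-1,0) + c_2e^(-6t)(-3,1).
Applying u(0)=2, v(0)=1 gives c_1=-5, c_2=1.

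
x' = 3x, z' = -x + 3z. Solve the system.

x(t) = K_2e^(3t), z(t) = -K_1e^(3t) - K_2te^(3t) + 2K_2e^(3t)

Coefficient matrix A = [[3, 0], [-1, 3]].
Characteristic polynomial det(A - λI) = λ^2 - 6λ + 9 = 0.
Single eigenvalue λ = 3 with algebraic multiplicity 2.
Eigenvector v = (0,-1); generalized eigenvector w with (A-λI)w=v is (1,2).
General solution: e^(3t)[K_1·v + K_2·(t·v + w)].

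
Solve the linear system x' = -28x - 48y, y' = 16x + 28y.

x(t) = -3C_1e^(4t) + 2C_2e^(-4t), y(t) = 2C_1e^(4t) - C_2e^(-4t)

Coefficient matrix A = [[-28, -48], [16, 28]].
Characteristic polynomial det(A - λI) = λ^2 - 16 = 0.
Eigenvalues λ = 4, -4.
For λ=4: (A-λI) row 1 is [-32, -48], so an eigenvector is (-3, 2).
For λ=-4: (A-λI) row 1 is [-24, -48], so an eigenvector is (2, -1).
General solution: C_1e^(4t)(-3,2) + C_2e^(-4t)(2,-1).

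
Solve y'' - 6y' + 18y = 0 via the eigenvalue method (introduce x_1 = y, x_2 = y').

y(t) = C_1e^(3t)cos(3t) + C_2e^(3t)sin(3t)

Let x_1 = y, x_2 = y'. Then x_1' = x_2 and x_2' = -18x_1 + 6x_2.
A = [[0,1],[-18,6]]; det(A-λI) = λ^2 - 6λ + 18.
Eigenvalues λ = 3 ± 3i.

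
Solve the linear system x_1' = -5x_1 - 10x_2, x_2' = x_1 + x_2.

x_1(t) = -3C_1e^(-2t)sin(t) + C_1e^(-2t)cos(t) + C_2e^(-2t)sin(t) + 3C_2e^(-2t)cos(t), x_2(t) = C_1e^(-2t)sin(t) - C_2e^(-2t)cos(t)

Coefficient matrix A = [[-5, -10], [1, 1]].
Characteristic polynomial det(A - λI) = λ^2 + 4λ + 5 = 0.
Eigenvalues λ = -2 ± i (complex conjugate pair).
For λ=-2+i: an eigenvector is (1,0) - i(-3,1) = (1 + 3i, 0 - i).
A real fundamental pair from Re and Im of e^((-2+i)t)v: X_1 = e^(-2t)(cos(t)·(1,0) + sin(t)·(-3,1)), X_2 = e^(-2t)(sin(t)·(1,0) - cos(t)·(-3,1)).
General solution: C_1X_1 + C_2X_2.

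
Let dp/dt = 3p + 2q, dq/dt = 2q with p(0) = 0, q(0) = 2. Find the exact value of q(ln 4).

32

A = [[3,2],[0,2]]; eigenvalues λ = 3, 2.
Eigenvectors: (-1,0) for λ=3, (2,-1) for λ=2.
From the initial condition, c_1 = -4, c_2 = -2.
q(ln 4) = (-4)(4^3)(0) + (-2)(4^2)(-1) = 32.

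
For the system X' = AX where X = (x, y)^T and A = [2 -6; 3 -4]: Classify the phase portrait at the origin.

A = [[2,-6],[3,-4]]; det(A-λI) = λ^2 + 2λ + 10.
λ = -1 ± 3i: negative real part.

stable spiral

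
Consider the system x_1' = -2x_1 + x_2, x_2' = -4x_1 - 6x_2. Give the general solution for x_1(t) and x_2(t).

Coefficient matrix A = [[-2, 1], [-4, -6]].
Characteristic polynomial det(A - λI) = λ^2 + 8λ + 16 = 0.
Single eigenvalue λ = -4 with algebraic multiplicity 2.
Eigenvector v = (-1,2); generalized eigenvector w with (A-λI)w=v is (-2,3).
General solution: e^(-4t)[C_1·v + C_2·(t·v + w)].

x_1(t) = -C_1e^(-4t) - C_2te^(-4t) - 2C_2e^(-4t), x_2(t) = 2C_1e^(-4t) + 2C_2te^(-4t) + 3C_2e^(-4t)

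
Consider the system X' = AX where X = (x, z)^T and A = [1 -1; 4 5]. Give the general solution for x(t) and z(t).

x(t) = -C_1e^(3t) - C_2te^(3t) + 2C_2e^(3t), z(t) = 2C_1e^(3t) + 2C_2te^(3t) - 3C_2e^(3t)

Coefficient matrix A = [[1, -1], [4, 5]].
Characteristic polynomial det(A - λI) = λ^2 - 6λ + 9 = 0.
Single eigenvalue λ = 3 with algebraic multiplicity 2.
Eigenvector v = (-1,2); generalized eigenvector w with (A-λI)w=v is (2,-3).
General solution: e^(3t)[C_1·v + C_2·(t·v + w)].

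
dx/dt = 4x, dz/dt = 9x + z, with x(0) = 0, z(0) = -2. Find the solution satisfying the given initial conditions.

Coefficient matrix A = [[4, 0], [9, 1]].
Characteristic polynomial det(A - λI) = λ^2 - 5λ + 4 = 0.
Eigenvalues λ = 1, 4.
For λ=1: (A-λI) row 1 is [3, 0], so an eigenvector is (0, 1).
For λ=4: (A-λI) row 2 is [9, -3], so an eigenvector is (-1, -3).
General solution: K_1e^(t)(0,1) + K_2e^(4t)(-1,-3).
Applying x(0)=0, z(0)=-2 gives K_1=-2, K_2=0.

x(t) = 0, z(t) = -2e^(t)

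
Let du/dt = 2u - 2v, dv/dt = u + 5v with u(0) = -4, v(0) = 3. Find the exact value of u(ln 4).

-640

A = [[2,-2],[1,5]]; eigenvalues λ = 4, 3.
Eigenvectors: (1,-1) for λ=4, (2,-1) for λ=3.
From the initial condition, c_1 = -2, c_2 = -1.
u(ln 4) = (-2)(4^4)(1) + (-1)(4^3)(2) = -640.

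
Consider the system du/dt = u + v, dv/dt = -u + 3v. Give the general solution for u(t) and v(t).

u(t) = -K_1e^(2t) - K_2te^(2t) + 3K_2e^(2t), v(t) = -K_1e^(2t) - K_2te^(2t) + 2K_2e^(2t)

Coefficient matrix A = [[1, 1], [-1, 3]].
Characteristic polynomial det(A - λI) = λ^2 - 4λ + 4 = 0.
Single eigenvalue λ = 2 with algebraic multiplicity 2.
Eigenvector v = (-1,-1); generalized eigenvector w with (A-λI)w=v is (3,2).
General solution: e^(2t)[K_1·v + K_2·(t·v + w)].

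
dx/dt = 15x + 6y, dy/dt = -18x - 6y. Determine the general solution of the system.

x(t) = -c_1e^(3t) + 2c_2e^(6t), y(t) = 2c_1e^(3t) - 3c_2e^(6t)

Coefficient matrix A = [[15, 6], [-18, -6]].
Characteristic polynomial det(A - λI) = λ^2 - 9λ + 18 = 0.
Eigenvalues λ = 3, 6.
For λ=3: (A-λI) row 1 is [12, 6], so an eigenvector is (-1, 2).
For λ=6: (A-λI) row 1 is [9, 6], so an eigenvector is (2, -3).
General solution: c_1e^(3t)(-1,2) + c_2e^(6t)(2,-3).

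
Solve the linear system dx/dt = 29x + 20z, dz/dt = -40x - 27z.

Coefficient matrix A = [[29, 20], [-40, -27]].
Characteristic polynomial det(A - λI) = λ^2 - 2λ + 17 = 0.
Eigenvalues λ = 1 ± 4i (complex conjugate pair).
For λ=1+4i: an eigenvector is (1,-1) - i(2,-3) = (1 - 2i, -1 + 3i).
A real fundamental pair from Re and Im of e^((1+4i)t)v: X_1 = e^(t)(cos(4t)·(1,-1) + sin(4t)·(2,-3)), X_2 = e^(t)(sin(4t)·(1,-1) - cos(4t)·(2,-3)).
General solution: C_1X_1 + C_2X_2.

x(t) = 2C_1e^(t)sin(4t) + C_1e^(t)cos(4t) + C_2e^(t)sin(4t) - 2C_2e^(t)cos(4t), z(t) = -3C_1e^(t)sin(4t) - C_1e^(t)cos(4t) - C_2e^(t)sin(4t) + 3C_2e^(t)cos(4t)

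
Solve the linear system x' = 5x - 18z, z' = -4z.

x(t) = C_1e^(5t) - 2C_2e^(-4t), z(t) = -C_2e^(-4t)

Coefficient matrix A = [[5, -18], [0, -4]].
Characteristic polynomial det(A - λI) = λ^2 - λ - 20 = 0.
Eigenvalues λ = 5, -4.
For λ=5: (A-λI) row 1 is [0, -18], so an eigenvector is (1, 0).
For λ=-4: (A-λI) row 1 is [9, -18], so an eigenvector is (-2, -1).
General solution: C_1e^(5t)(1,0) + C_2e^(-4t)(-2,-1).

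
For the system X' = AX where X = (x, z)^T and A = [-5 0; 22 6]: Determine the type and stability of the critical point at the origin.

A = [[-5,0],[22,6]]; det(A-λI) = λ^2 - λ - 30.
λ = 6, -5: opposite signs.

saddle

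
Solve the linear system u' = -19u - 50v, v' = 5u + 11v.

u(t) = 3C_1e^(-4t)sin(5t) - C_1e^(-4t)cos(5t) - C_2e^(-4t)sin(5t) - 3C_2e^(-4t)cos(5t), v(t) = -C_1e^(-4t)sin(5t) + C_2e^(-4t)cos(5t)

Coefficient matrix A = [[-19, -50], [5, 11]].
Characteristic polynomial det(A - λI) = λ^2 + 8λ + 41 = 0.
Eigenvalues λ = -4 ± 5i (complex conjugate pair).
For λ=-4+5i: an eigenvector is (-1,0) - i(3,-1) = (-1 - 3i, 0 + i).
A real fundamental pair from Re and Im of e^((-4+5i)t)v: X_1 = e^(-4t)(cos(5t)·(-1,0) + sin(5t)·(3,-1)), X_2 = e^(-4t)(sin(5t)·(-1,0) - cos(5t)·(3,-1)).
General solution: C_1X_1 + C_2X_2.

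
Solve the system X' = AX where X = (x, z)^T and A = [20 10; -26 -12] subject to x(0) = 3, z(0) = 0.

x(t) = 24e^(4t)sin(2t) + 3e^(4t)cos(2t), z(t) = -39e^(4t)sin(2t)

Coefficient matrix A = [[20, 10], [-26, -12]].
Characteristic polynomial det(A - λI) = λ^2 - 8λ + 20 = 0.
Eigenvalues λ = 4 ± 2i (complex conjugate pair).
For λ=4+2i: an eigenvector is (-2,3) - i(-1,2) = (-2 + i, 3 - 2i).
A real fundamental pair from Re and Im of e^((4+2i)t)v: X_1 = e^(4t)(cos(2t)·(-2,3) + sin(2t)·(-1,2)), X_2 = e^(4t)(sin(2t)·(-2,3) - cos(2t)·(-1,2)).
General solution: c_1X_1 + c_2X_2.
Applying x(0)=3, z(0)=0 gives c_1=-6, c_2=-9.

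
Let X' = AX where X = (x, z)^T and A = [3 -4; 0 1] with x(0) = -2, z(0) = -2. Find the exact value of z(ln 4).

-8

A = [[3,-4],[0,1]]; eigenvalues λ = 1, 3.
Eigenvectors: (2,1) for λ=1, (1,0) for λ=3.
From the initial condition, c_1 = -2, c_2 = 2.
z(ln 4) = (-2)(4^1)(1) + (2)(4^3)(0) = -8.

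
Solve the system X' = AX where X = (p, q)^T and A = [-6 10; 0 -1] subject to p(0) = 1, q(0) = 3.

Coefficient matrix A = [[-6, 10], [0, -1]].
Characteristic polynomial det(A - λI) = λ^2 + 7λ + 6 = 0.
Eigenvalues λ = -1, -6.
For λ=-1: (A-λI) row 1 is [-5, 10], so an eigenvector is (2, 1).
For λ=-6: (A-λI) row 1 is [0, 10], so an eigenvector is (-1, 0).
General solution: C_1e^(-t)(2,1) + C_2e^(-6t)(-1,0).
Applying p(0)=1, q(0)=3 gives C_1=3, C_2=5.

p(t) = 6e^(-t) - 5e^(-6t), q(t) = 3e^(-t)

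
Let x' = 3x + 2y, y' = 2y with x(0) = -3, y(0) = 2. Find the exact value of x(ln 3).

-9

A = [[3,2],[0,2]]; eigenvalues λ = 3, 2.
Eigenvectors: (1,0) for λ=3, (-2,1) for λ=2.
From the initial condition, c_1 = 1, c_2 = 2.
x(ln 3) = (1)(3^3)(1) + (2)(3^2)(-2) = -9.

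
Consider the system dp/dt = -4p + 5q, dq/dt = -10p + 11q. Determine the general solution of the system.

Coefficient matrix A = [[-4, 5], [-10, 11]].
Characteristic polynomial det(A - λI) = λ^2 - 7λ + 6 = 0.
Eigenvalues λ = 1, 6.
For λ=1: (A-λI) row 1 is [-5, 5], so an eigenvector is (-1, -1).
For λ=6: (A-λI) row 1 is [-10, 5], so an eigenvector is (1, 2).
General solution: c_1e^(t)(-1,-1) + c_2e^(6t)(1,2).

p(t) = -c_1e^(t) + c_2e^(6t), q(t) = -c_1e^(t) + 2c_2e^(6t)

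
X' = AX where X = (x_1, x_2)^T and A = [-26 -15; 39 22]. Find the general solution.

Coefficient matrix A = [[-26, -15], [39, 22]].
Characteristic polynomial det(A - λI) = λ^2 + 4λ + 13 = 0.
Eigenvalues λ = -2 ± 3i (complex conjugate pair).
For λ=-2+3i: an eigenvector is (1,-2) - i(2,-3) = (1 - 2i, -2 + 3i).
A real fundamental pair from Re and Im of e^((-2+3i)t)v: X_1 = e^(-2t)(cos(3t)·(1,-2) + sin(3t)·(2,-3)), X_2 = e^(-2t)(sin(3t)·(1,-2) - cos(3t)·(2,-3)).
General solution: c_1X_1 + c_2X_2.

x_1(t) = 2c_1e^(-2t)sin(3t) + c_1e^(-2t)cos(3t) + c_2e^(-2t)sin(3t) - 2c_2e^(-2t)cos(3t), x_2(t) = -3c_1e^(-2t)sin(3t) - 2c_1e^(-2t)cos(3t) - 2c_2e^(-2t)sin(3t) + 3c_2e^(-2t)cos(3t)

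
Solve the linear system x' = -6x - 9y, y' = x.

x(t) = 3K_1e^(-3t) + 3K_2te^(-3t) - K_2e^(-3t), y(t) = -K_1e^(-3t) - K_2te^(-3t)

Coefficient matrix A = [[-6, -9], [1, 0]].
Characteristic polynomial det(A - λI) = λ^2 + 6λ + 9 = 0.
Single eigenvalue λ = -3 with algebraic multiplicity 2.
Eigenvector v = (3,-1); generalized eigenvector w with (A-λI)w=v is (-1,0).
General solution: e^(-3t)[K_1·v + K_2·(t·v + w)].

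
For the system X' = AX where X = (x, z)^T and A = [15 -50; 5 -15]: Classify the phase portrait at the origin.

center

A = [[15,-50],[5,-15]]; det(A-λI) = λ^2 + 25.
λ = 0 ± 5i: zero real part.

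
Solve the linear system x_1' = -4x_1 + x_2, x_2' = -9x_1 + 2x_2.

Coefficient matrix A = [[-4, 1], [-9, 2]].
Characteristic polynomial det(A - λI) = λ^2 + 2λ + 1 = 0.
Single eigenvalue λ = -1 with algebraic multiplicity 2.
Eigenvector v = (-1,-3); generalized eigenvector w with (A-λI)w=v is (1,2).
General solution: e^(-t)[c_1·v + c_2·(t·v + w)].

x_1(t) = -c_1e^(-t) - c_2te^(-t) + c_2e^(-t), x_2(t) = -3c_1e^(-t) - 3c_2te^(-t) + 2c_2e^(-t)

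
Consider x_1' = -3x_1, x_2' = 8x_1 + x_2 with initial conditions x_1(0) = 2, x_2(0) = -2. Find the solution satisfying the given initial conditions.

x_1(t) = 2e^(-3t), x_2(t) = 2e^(t) - 4e^(-3t)

Coefficient matrix A = [[-3, 0], [8, 1]].
Characteristic polynomial det(A - λI) = λ^2 + 2λ - 3 = 0.
Eigenvalues λ = 1, -3.
For λ=1: (A-λI) row 1 is [-4, 0], so an eigenvector is (0, 1).
For λ=-3: (A-λI) row 2 is [8, 4], so an eigenvector is (-1, 2).
General solution: K_1e^(t)(0,1) + K_2e^(-3t)(-1,2).
Applying x_1(0)=2, x_2(0)=-2 gives K_1=2, K_2=-2.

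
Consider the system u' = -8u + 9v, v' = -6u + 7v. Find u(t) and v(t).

Coefficient matrix A = [[-8, 9], [-6, 7]].
Characteristic polynomial det(A - λI) = λ^2 + λ - 2 = 0.
Eigenvalues λ = 1, -2.
For λ=1: (A-λI) row 1 is [-9, 9], so an eigenvector is (1, 1).
For λ=-2: (A-λI) row 1 is [-6, 9], so an eigenvector is (-3, -2).
General solution: K_1e^(t)(1,1) + K_2e^(-2t)(-3,-2).

u(t) = K_1e^(t) - 3K_2e^(-2t), v(t) = K_1e^(t) - 2K_2e^(-2t)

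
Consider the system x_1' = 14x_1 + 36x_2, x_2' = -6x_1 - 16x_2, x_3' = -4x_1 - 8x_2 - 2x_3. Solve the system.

Coefficient matrix A = [[14, 36, 0], [-6, -16, 0], [-4, -8, -2]].
det(A - λI) = 0 gives eigenvalues λ = -2, -4, 2.
For λ=-2: eigenvector (0,0,1).
For λ=-4: eigenvector (-2,1,0).
For λ=2: eigenvector (-3,1,1).
General solution: c_1e^(-2t)(0,0,1) + c_2e^(-4t)(-2,1,0) + c_3e^(2t)(-3,1,1).

x_1(t) = -2c_2e^(-4t) - 3c_3e^(2t), x_2(t) = c_2e^(-4t) + c_3e^(2t), x_3(t) = c_1e^(-2t) + c_3e^(2t)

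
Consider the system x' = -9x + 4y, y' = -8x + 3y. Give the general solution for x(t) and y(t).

x(t) = C_1e^(-t) - C_2e^(-5t), y(t) = 2C_1e^(-t) - C_2e^(-5t)

Coefficient matrix A = [[-9, 4], [-8, 3]].
Characteristic polynomial det(A - λI) = λ^2 + 6λ + 5 = 0.
Eigenvalues λ = -1, -5.
For λ=-1: (A-λI) row 1 is [-8, 4], so an eigenvector is (1, 2).
For λ=-5: (A-λI) row 1 is [-4, 4], so an eigenvector is (-1, -1).
General solution: C_1e^(-t)(1,2) + C_2e^(-5t)(-1,-1).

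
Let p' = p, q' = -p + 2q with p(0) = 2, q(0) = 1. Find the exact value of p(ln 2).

4

A = [[1,0],[-1,2]]; eigenvalues λ = 2, 1.
Eigenvectors: (0,-1) for λ=2, (1,1) for λ=1.
From the initial condition, c_1 = 1, c_2 = 2.
p(ln 2) = (1)(2^2)(0) + (2)(2^1)(1) = 4.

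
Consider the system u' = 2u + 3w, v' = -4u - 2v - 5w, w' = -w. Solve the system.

Coefficient matrix A = [[2, 0, 3], [-4, -2, -5], [0, 0, -1]].
det(A - λI) = 0 gives eigenvalues λ = 2, -2, -1.
For λ=2: eigenvector (1,-1,0).
For λ=-2: eigenvector (0,1,0).
For λ=-1: eigenvector (-1,-1,1).
General solution: C_1e^(2t)(1,-1,0) + C_2e^(-2t)(0,1,0) + C_3e^(-t)(-1,-1,1).

u(t) = C_1e^(2t) - C_3e^(-t), v(t) = -C_1e^(2t) + C_2e^(-2t) - C_3e^(-t), w(t) = C_3e^(-t)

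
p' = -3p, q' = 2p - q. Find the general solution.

Coefficient matrix A = [[-3, 0], [2, -1]].
Characteristic polynomial det(A - λI) = λ^2 + 4λ + 3 = 0.
Eigenvalues λ = -3, -1.
For λ=-3: (A-λI) row 2 is [2, 2], so an eigenvector is (-1, 1).
For λ=-1: (A-λI) row 1 is [-2, 0], so an eigenvector is (0, -1).
General solution: c_1e^(-3t)(-1,1) + c_2e^(-t)(0,-1).

p(t) = -c_1e^(-3t), q(t) = c_1e^(-3t) - c_2e^(-t)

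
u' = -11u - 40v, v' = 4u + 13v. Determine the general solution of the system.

Coefficient matrix A = [[-11, -40], [4, 13]].
Characteristic polynomial det(A - λI) = λ^2 - 2λ + 17 = 0.
Eigenvalues λ = 1 ± 4i (complex conjugate pair).
For λ=1+4i: an eigenvector is (1,0) - i(-3,1) = (1 + 3i, 0 - i).
A real fundamental pair from Re and Im of e^((1+4i)t)v: X_1 = e^(t)(cos(4t)·(1,0) + sin(4t)·(-3,1)), X_2 = e^(t)(sin(4t)·(1,0) - cos(4t)·(-3,1)).
General solution: c_1X_1 + c_2X_2.

u(t) = -3c_1e^(t)sin(4t) + c_1e^(t)cos(4t) + c_2e^(t)sin(4t) + 3c_2e^(t)cos(4t), v(t) = c_1e^(t)sin(4t) - c_2e^(t)cos(4t)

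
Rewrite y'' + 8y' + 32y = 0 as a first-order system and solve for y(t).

y(t) = C_1e^(-4t)cos(4t) + C_2e^(-4t)sin(4t)

Let x_1 = y, x_2 = y'. Then x_1' = x_2 and x_2' = -32x_1 - 8x_2.
A = [[0,1],[-32,-8]]; det(A-λI) = λ^2 + 8λ + 32.
Eigenvalues λ = -4 ± 4i.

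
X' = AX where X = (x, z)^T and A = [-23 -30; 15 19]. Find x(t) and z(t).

Coefficient matrix A = [[-23, -30], [15, 19]].
Characteristic polynomial det(A - λI) = λ^2 + 4λ + 13 = 0.
Eigenvalues λ = -2 ± 3i (complex conjugate pair).
For λ=-2+3i: an eigenvector is (1,-1) - i(3,-2) = (1 - 3i, -1 + 2i).
A real fundamental pair from Re and Im of e^((-2+3i)t)v: X_1 = e^(-2t)(cos(3t)·(1,-1) + sin(3t)·(3,-2)), X_2 = e^(-2t)(sin(3t)·(1,-1) - cos(3t)·(3,-2)).
General solution: c_1X_1 + c_2X_2.

x(t) = 3c_1e^(-2t)sin(3t) + c_1e^(-2t)cos(3t) + c_2e^(-2t)sin(3t) - 3c_2e^(-2t)cos(3t), z(t) = -2c_1e^(-2t)sin(3t) - c_1e^(-2t)cos(3t) - c_2e^(-2t)sin(3t) + 2c_2e^(-2t)cos(3t)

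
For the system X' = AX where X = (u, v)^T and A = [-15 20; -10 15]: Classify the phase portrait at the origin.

A = [[-15,20],[-10,15]]; det(A-λI) = λ^2 - 25.
λ = 5, -5: opposite signs.

saddle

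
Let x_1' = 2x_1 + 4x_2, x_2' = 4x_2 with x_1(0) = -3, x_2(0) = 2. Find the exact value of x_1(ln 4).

912

A = [[2,4],[0,4]]; eigenvalues λ = 4, 2.
Eigenvectors: (-2,-1) for λ=4, (1,0) for λ=2.
From the initial condition, c_1 = -2, c_2 = -7.
x_1(ln 4) = (-2)(4^4)(-2) + (-7)(4^2)(1) = 912.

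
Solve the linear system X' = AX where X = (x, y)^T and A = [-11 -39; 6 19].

Coefficient matrix A = [[-11, -39], [6, 19]].
Characteristic polynomial det(A - λI) = λ^2 - 8λ + 25 = 0.
Eigenvalues λ = 4 ± 3i (complex conjugate pair).
For λ=4+3i: an eigenvector is (2,-1) - i(3,-1) = (2 - 3i, -1 + i).
A real fundamental pair from Re and Im of e^((4+3i)t)v: X_1 = e^(4t)(cos(3t)·(2,-1) + sin(3t)·(3,-1)), X_2 = e^(4t)(sin(3t)·(2,-1) - cos(3t)·(3,-1)).
General solution: c_1X_1 + c_2X_2.

x(t) = 3c_1e^(4t)sin(3t) + 2c_1e^(4t)cos(3t) + 2c_2e^(4t)sin(3t) - 3c_2e^(4t)cos(3t), y(t) = -c_1e^(4t)sin(3t) - c_1e^(4t)cos(3t) - c_2e^(4t)sin(3t) + c_2e^(4t)cos(3t)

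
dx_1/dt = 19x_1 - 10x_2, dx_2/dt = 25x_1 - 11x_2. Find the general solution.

x_1(t) = c_1e^(4t)sin(5t) - c_1e^(4t)cos(5t) - c_2e^(4t)sin(5t) - c_2e^(4t)cos(5t), x_2(t) = c_1e^(4t)sin(5t) - 2c_1e^(4t)cos(5t) - 2c_2e^(4t)sin(5t) - c_2e^(4t)cos(5t)

Coefficient matrix A = [[19, -10], [25, -11]].
Characteristic polynomial det(A - λI) = λ^2 - 8λ + 41 = 0.
Eigenvalues λ = 4 ± 5i (complex conjugate pair).
For λ=4+5i: an eigenvector is (-1,-2) - i(1,1) = (-1 - i, -2 - i).
A real fundamental pair from Re and Im of e^((4+5i)t)v: X_1 = e^(4t)(cos(5t)·(-1,-2) + sin(5t)·(1,1)), X_2 = e^(4t)(sin(5t)·(-1,-2) - cos(5t)·(1,1)).
General solution: c_1X_1 + c_2X_2.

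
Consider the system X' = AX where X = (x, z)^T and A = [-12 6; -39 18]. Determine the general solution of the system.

Coefficient matrix A = [[-12, 6], [-39, 18]].
Characteristic polynomial det(A - λI) = λ^2 - 6λ + 18 = 0.
Eigenvalues λ = 3 ± 3i (complex conjugate pair).
For λ=3+3i: an eigenvector is (1,2) - i(-1,-3) = (1 + i, 2 + 3i).
A real fundamental pair from Re and Im of e^((3+3i)t)v: X_1 = e^(3t)(cos(3t)·(1,2) + sin(3t)·(-1,-3)), X_2 = e^(3t)(sin(3t)·(1,2) - cos(3t)·(-1,-3)).
General solution: C_1X_1 + C_2X_2.

x(t) = -C_1e^(3t)sin(3t) + C_1e^(3t)cos(3t) + C_2e^(3t)sin(3t) + C_2e^(3t)cos(3t), z(t) = -3C_1e^(3t)sin(3t) + 2C_1e^(3t)cos(3t) + 2C_2e^(3t)sin(3t) + 3C_2e^(3t)cos(3t)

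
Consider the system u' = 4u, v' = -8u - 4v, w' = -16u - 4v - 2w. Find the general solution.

Coefficient matrix A = [[4, 0, 0], [-8, -4, 0], [-16, -4, -2]].
det(A - λI) = 0 gives eigenvalues λ = 4, -4, -2.
For λ=4: eigenvector (1,-1,-2).
For λ=-4: eigenvector (0,1,2).
For λ=-2: eigenvector (0,0,1).
General solution: c_1e^(4t)(1,-1,-2) + c_2e^(-4t)(0,1,2) + c_3e^(-2t)(0,0,1).

u(t) = c_1e^(4t), v(t) = -c_1e^(4t) + c_2e^(-4t), w(t) = -2c_1e^(4t) + 2c_2e^(-4t) + c_3e^(-2t)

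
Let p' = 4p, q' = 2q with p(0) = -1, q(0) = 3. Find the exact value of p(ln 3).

-81

A = [[4,0],[0,2]]; eigenvalues λ = 2, 4.
Eigenvectors: (0,1) for λ=2, (-1,0) for λ=4.
From the initial condition, c_1 = 3, c_2 = 1.
p(ln 3) = (3)(3^2)(0) + (1)(3^4)(-1) = -81.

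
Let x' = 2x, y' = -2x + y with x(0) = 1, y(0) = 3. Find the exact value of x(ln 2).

4

A = [[2,0],[-2,1]]; eigenvalues λ = 2, 1.
Eigenvectors: (-1,2) for λ=2, (0,1) for λ=1.
From the initial condition, c_1 = -1, c_2 = 5.
x(ln 2) = (-1)(2^2)(-1) + (5)(2^1)(0) = 4.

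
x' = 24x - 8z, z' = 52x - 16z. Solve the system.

Coefficient matrix A = [[24, -8], [52, -16]].
Characteristic polynomial det(A - λI) = λ^2 - 8λ + 32 = 0.
Eigenvalues λ = 4 ± 4i (complex conjugate pair).
For λ=4+4i: an eigenvector is (1,3) - i(-1,-2) = (1 + i, 3 + 2i).
A real fundamental pair from Re and Im of e^((4+4i)t)v: X_1 = e^(4t)(cos(4t)·(1,3) + sin(4t)·(-1,-2)), X_2 = e^(4t)(sin(4t)·(1,3) - cos(4t)·(-1,-2)).
General solution: c_1X_1 + c_2X_2.

x(t) = -c_1e^(4t)sin(4t) + c_1e^(4t)cos(4t) + c_2e^(4t)sin(4t) + c_2e^(4t)cos(4t), z(t) = -2c_1e^(4t)sin(4t) + 3c_1e^(4t)cos(4t) + 3c_2e^(4t)sin(4t) + 2c_2e^(4t)cos(4t)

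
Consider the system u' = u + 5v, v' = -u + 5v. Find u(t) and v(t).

Coefficient matrix A = [[1, 5], [-1, 5]].
Characteristic polynomial det(A - λI) = λ^2 - 6λ + 10 = 0.
Eigenvalues λ = 3 ± i (complex conjugate pair).
For λ=3+i: an eigenvector is (1,0) - i(-2,-1) = (1 + 2i, 0 + i).
A real fundamental pair from Re and Im of e^((3+i)t)v: X_1 = e^(3t)(cos(t)·(1,0) + sin(t)·(-2,-1)), X_2 = e^(3t)(sin(t)·(1,0) - cos(t)·(-2,-1)).
General solution: C_1X_1 + C_2X_2.

u(t) = -2C_1e^(3t)sin(t) + C_1e^(3t)cos(t) + C_2e^(3t)sin(t) + 2C_2e^(3t)cos(t), v(t) = -C_1e^(3t)sin(t) + C_2e^(3t)cos(t)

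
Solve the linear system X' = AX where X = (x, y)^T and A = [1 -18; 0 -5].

Coefficient matrix A = [[1, -18], [0, -5]].
Characteristic polynomial det(A - λI) = λ^2 + 4λ - 5 = 0.
Eigenvalues λ = -5, 1.
For λ=-5: (A-λI) row 1 is [6, -18], so an eigenvector is (-3, -1).
For λ=1: (A-λI) row 1 is [0, -18], so an eigenvector is (-1, 0).
General solution: c_1e^(-5t)(-3,-1) + c_2e^(t)(-1,0).

x(t) = -3c_1e^(-5t) - c_2e^(t), y(t) = -c_1e^(-5t)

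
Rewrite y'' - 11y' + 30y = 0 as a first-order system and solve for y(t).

y(t) = C_1e^(5t) + C_2e^(6t)

Let x_1 = y, x_2 = y'. Then x_1' = x_2 and x_2' = -30x_1 + 11x_2.
A = [[0,1],[-30,11]]; det(A-λI) = λ^2 - 11λ + 30.
Eigenvalues λ = 5, 6 with eigenvectors (1,5), (1,6).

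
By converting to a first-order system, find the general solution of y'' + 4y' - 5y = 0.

Let x_1 = y, x_2 = y'. Then x_1' = x_2 and x_2' = 5x_1 - 4x_2.
A = [[0,1],[5,-4]]; det(A-λI) = λ^2 + 4λ - 5.
Eigenvalues λ = -5, 1 with eigenvectors (1,-5), (1,1).

y(t) = C_1e^(-5t) + C_2e^(t)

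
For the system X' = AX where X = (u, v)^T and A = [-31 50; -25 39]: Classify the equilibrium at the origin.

A = [[-31,50],[-25,39]]; det(A-λI) = λ^2 - 8λ + 41.
λ = 4 ± 5i: positive real part.

unstable spiral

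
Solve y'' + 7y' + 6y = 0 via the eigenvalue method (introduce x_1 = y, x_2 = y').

y(t) = c_1e^(-6t) + c_2e^(-t)

Let x_1 = y, x_2 = y'. Then x_1' = x_2 and x_2' = -6x_1 - 7x_2.
A = [[0,1],[-6,-7]]; det(A-λI) = λ^2 + 7λ + 6.
Eigenvalues λ = -6, -1 with eigenvectors (1,-6), (1,-1).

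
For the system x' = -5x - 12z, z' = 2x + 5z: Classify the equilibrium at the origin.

A = [[-5,-12],[2,5]]; det(A-λI) = λ^2 - 1.
λ = 1, -1: opposite signs.

saddle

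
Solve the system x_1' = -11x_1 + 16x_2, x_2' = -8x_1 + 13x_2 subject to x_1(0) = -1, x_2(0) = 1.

x_1(t) = 3e^(5t) - 4e^(-3t), x_2(t) = 3e^(5t) - 2e^(-3t)

Coefficient matrix A = [[-11, 16], [-8, 13]].
Characteristic polynomial det(A - λI) = λ^2 - 2λ - 15 = 0.
Eigenvalues λ = -3, 5.
For λ=-3: (A-λI) row 1 is [-8, 16], so an eigenvector is (-2, -1).
For λ=5: (A-λI) row 1 is [-16, 16], so an eigenvector is (1, 1).
General solution: K_1e^(-3t)(-2,-1) + K_2e^(5t)(1,1).
Applying x_1(0)=-1, x_2(0)=1 gives K_1=2, K_2=3.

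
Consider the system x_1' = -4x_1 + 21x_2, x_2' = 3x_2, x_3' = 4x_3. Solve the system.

x_1(t) = 3K_2e^(3t) + K_3e^(-4t), x_2(t) = K_2e^(3t), x_3(t) = K_1e^(4t)

Coefficient matrix A = [[-4, 21, 0], [0, 3, 0], [0, 0, 4]].
det(A - λI) = 0 gives eigenvalues λ = 4, 3, -4.
For λ=4: eigenvector (0,0,1).
For λ=3: eigenvector (3,1,0).
For λ=-4: eigenvector (1,0,0).
General solution: K_1e^(4t)(0,0,1) + K_2e^(3t)(3,1,0) + K_3e^(-4t)(1,0,0).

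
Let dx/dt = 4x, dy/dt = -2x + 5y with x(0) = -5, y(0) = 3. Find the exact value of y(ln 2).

A = [[4,0],[-2,5]]; eigenvalues λ = 5, 4.
Eigenvectors: (0,-1) for λ=5, (-1,-2) for λ=4.
From the initial condition, c_1 = -13, c_2 = 5.
y(ln 2) = (-13)(2^5)(-1) + (5)(2^4)(-2) = 256.

256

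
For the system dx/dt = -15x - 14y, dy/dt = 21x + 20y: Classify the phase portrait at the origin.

saddle

A = [[-15,-14],[21,20]]; det(A-λI) = λ^2 - 5λ - 6.
λ = -1, 6: opposite signs.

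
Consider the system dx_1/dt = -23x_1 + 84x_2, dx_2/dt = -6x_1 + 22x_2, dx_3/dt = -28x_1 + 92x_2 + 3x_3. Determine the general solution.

Coefficient matrix A = [[-23, 84, 0], [-6, 22, 0], [-28, 92, 3]].
det(A - λI) = 0 gives eigenvalues λ = 1, -2, 3.
For λ=1: eigenvector (-7,-2,-6).
For λ=-2: eigenvector (4,1,4).
For λ=3: eigenvector (0,0,1).
General solution: K_1e^(t)(-7,-2,-6) + K_2e^(-2t)(4,1,4) + K_3e^(3t)(0,0,1).

x_1(t) = -7K_1e^(t) + 4K_2e^(-2t), x_2(t) = -2K_1e^(t) + K_2e^(-2t), x_3(t) = -6K_1e^(t) + 4K_2e^(-2t) + K_3e^(3t)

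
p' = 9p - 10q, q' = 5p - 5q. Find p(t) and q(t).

p(t) = -c_1e^(2t)sin(t) - 3c_1e^(2t)cos(t) - 3c_2e^(2t)sin(t) + c_2e^(2t)cos(t), q(t) = -c_1e^(2t)sin(t) - 2c_1e^(2t)cos(t) - 2c_2e^(2t)sin(t) + c_2e^(2t)cos(t)

Coefficient matrix A = [[9, -10], [5, -5]].
Characteristic polynomial det(A - λI) = λ^2 - 4λ + 5 = 0.
Eigenvalues λ = 2 ± i (complex conjugate pair).
For λ=2+i: an eigenvector is (-3,-2) - i(-1,-1) = (-3 + i, -2 + i).
A real fundamental pair from Re and Im of e^((2+i)t)v: X_1 = e^(2t)(cos(t)·(-3,-2) + sin(t)·(-1,-1)), X_2 = e^(2t)(sin(t)·(-3,-2) - cos(t)·(-1,-1)).
General solution: c_1X_1 + c_2X_2.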